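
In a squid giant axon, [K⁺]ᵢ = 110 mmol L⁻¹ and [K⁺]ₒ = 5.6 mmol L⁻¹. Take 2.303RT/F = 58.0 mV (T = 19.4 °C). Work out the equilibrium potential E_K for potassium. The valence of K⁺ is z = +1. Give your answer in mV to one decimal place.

E = (58.0/z) · log₁₀([K⁺]_out/[K⁺]_in) with z = +1.
= (58.0/1) · log₁₀(5.6/110) = 58.00 · log₁₀(0.05091)
= 58.00 · (-1.2932) = -75.01 mV

-75.0 mV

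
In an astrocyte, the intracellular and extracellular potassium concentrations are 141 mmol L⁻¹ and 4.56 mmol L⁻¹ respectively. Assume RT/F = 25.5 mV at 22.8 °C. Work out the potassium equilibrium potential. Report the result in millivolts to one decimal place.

-87.5 mV

E = (25.5/z) · ln([K⁺]_out/[K⁺]_in) with z = +1.
= (25.5/1) · ln(4.56/141) = 25.50 · ln(0.03234)
= 25.50 · (-3.4314) = -87.50 mV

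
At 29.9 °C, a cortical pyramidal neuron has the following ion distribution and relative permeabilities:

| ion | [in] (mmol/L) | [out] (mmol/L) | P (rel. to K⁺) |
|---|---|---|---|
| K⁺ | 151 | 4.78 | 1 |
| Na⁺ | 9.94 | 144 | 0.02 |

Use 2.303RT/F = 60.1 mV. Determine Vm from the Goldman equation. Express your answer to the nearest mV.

Vm = 60.1 · log₁₀[(Σ P·[cation]ₒ + Σ P·[anion]ᵢ) / (Σ P·[cation]ᵢ + Σ P·[anion]ₒ)]
Numerator = 1×4.78 + 0.02×144 = 7.66
Denominator = 1×151 + 0.02×9.94 = 151.2
Vm = 60.1 · log₁₀(0.050662) = 60.1 × (-1.2953) = -77.85 mV

-78 mV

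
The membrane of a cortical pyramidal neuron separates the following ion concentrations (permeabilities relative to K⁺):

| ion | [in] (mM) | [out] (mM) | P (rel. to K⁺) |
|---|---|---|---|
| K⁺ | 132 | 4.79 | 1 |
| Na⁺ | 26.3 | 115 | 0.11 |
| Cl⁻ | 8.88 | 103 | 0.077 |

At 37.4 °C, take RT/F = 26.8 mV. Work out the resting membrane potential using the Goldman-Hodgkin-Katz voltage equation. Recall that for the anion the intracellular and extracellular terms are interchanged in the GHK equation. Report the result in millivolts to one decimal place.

-55.3 mV

Vm = 26.8 · ln[(Σ P·[cation]ₒ + Σ P·[anion]ᵢ) / (Σ P·[cation]ᵢ + Σ P·[anion]ₒ)]
Numerator = 1×4.79 + 0.11×115 + 0.077×8.88 = 18.12
Denominator = 1×132 + 0.11×26.3 + 0.077×103 = 142.8
Vm = 26.8 · ln(0.1269) = 26.8 × (-2.0644) = -55.33 mV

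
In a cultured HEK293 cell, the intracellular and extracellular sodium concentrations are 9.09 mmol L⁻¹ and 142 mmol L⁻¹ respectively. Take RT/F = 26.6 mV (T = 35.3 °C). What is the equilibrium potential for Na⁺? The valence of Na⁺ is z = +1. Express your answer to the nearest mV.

73 mV

E = (26.6/z) · ln([Na⁺]_out/[Na⁺]_in) with z = +1.
= (26.6/1) · ln(142/9.09) = 26.60 · ln(15.62)
= 26.60 · (2.7487) = 73.11 mV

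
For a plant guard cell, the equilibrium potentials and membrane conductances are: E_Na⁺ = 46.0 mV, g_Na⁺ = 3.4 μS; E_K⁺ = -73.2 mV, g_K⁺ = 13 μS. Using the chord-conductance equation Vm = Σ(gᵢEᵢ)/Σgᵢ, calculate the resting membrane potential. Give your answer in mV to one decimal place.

Σ gᵢEᵢ = 3.4·(46.0) + 13·(-73.2) = -795.20
Σ gᵢ = 3.4 + 13 = 16.4
Vm = -795.20 / 16.4 = -48.49 mV

-48.5 mV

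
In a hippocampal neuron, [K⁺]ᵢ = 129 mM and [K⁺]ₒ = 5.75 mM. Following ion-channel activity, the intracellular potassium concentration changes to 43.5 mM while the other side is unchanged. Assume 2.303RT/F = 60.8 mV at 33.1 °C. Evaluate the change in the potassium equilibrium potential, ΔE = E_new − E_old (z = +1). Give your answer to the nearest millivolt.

29 mV

E_old = (60.8/1)·log₁₀(5.75/129) = -82.14 mV
E_new = (60.8/1)·log₁₀(5.75/43.5) = -53.43 mV
ΔE = -53.43 − (-82.14) = 28.70 mV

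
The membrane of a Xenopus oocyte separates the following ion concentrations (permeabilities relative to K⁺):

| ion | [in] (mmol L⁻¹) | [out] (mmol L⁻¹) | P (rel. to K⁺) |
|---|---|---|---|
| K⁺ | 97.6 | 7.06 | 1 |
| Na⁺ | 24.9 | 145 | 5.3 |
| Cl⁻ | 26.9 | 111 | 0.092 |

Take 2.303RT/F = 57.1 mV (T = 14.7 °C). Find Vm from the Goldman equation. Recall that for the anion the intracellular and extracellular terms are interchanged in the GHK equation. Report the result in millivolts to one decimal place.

Vm = 57.1 · log₁₀[(Σ P·[cation]ₒ + Σ P·[anion]ᵢ) / (Σ P·[cation]ᵢ + Σ P·[anion]ₒ)]
Numerator = 1×7.06 + 5.3×145 + 0.092×26.9 = 778
Denominator = 1×97.6 + 5.3×24.9 + 0.092×111 = 239.8
Vm = 57.1 · log₁₀(3.2448) = 57.1 × (0.5112) = 29.19 mV

29.2 mV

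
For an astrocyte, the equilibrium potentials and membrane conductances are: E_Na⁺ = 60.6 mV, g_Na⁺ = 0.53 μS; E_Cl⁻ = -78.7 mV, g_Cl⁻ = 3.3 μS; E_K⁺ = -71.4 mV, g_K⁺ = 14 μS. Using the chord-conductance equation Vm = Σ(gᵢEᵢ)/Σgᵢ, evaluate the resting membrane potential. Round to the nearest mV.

Σ gᵢEᵢ = 0.53·(60.6) + 3.3·(-78.7) + 14·(-71.4) = -1227.19
Σ gᵢ = 0.53 + 3.3 + 14 = 17.83
Vm = -1227.19 / 17.83 = -68.83 mV

-69 mV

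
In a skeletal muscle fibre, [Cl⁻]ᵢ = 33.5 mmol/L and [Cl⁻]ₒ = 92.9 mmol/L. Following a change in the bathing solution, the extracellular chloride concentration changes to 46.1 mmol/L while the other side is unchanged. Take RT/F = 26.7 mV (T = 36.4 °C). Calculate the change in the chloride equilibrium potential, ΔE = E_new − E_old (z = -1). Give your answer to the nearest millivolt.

19 mV

E_old = (26.7/-1)·ln(92.9/33.5) = -27.23 mV
E_new = (26.7/-1)·ln(46.1/33.5) = -8.52 mV
ΔE = -8.52 − (-27.23) = 18.71 mV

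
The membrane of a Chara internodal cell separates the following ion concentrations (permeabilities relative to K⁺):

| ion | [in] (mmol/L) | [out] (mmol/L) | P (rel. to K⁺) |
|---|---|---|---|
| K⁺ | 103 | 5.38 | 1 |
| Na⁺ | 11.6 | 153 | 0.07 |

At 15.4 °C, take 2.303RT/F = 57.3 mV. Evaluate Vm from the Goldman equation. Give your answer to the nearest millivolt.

-46 mV

Vm = 57.3 · log₁₀[(Σ P·[cation]ₒ + Σ P·[anion]ᵢ) / (Σ P·[cation]ᵢ + Σ P·[anion]ₒ)]
Numerator = 1×5.38 + 0.07×153 = 16.09
Denominator = 1×103 + 0.07×11.6 = 103.8
Vm = 57.3 · log₁₀(0.15499) = 57.3 × (-0.8097) = -46.40 mV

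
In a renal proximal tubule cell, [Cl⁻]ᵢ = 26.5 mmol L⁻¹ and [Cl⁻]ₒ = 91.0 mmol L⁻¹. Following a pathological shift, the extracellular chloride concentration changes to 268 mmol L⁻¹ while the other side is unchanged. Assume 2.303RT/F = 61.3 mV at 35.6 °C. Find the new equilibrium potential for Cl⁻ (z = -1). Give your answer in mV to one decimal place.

After the shift: [Cl⁻]_out = 268, [Cl⁻]_in = 26.5 mmol L⁻¹.
E_new = (61.3/-1)·log₁₀(268/26.5) = -61.30 · (1.0049) = -61.60 mV

-61.6 mV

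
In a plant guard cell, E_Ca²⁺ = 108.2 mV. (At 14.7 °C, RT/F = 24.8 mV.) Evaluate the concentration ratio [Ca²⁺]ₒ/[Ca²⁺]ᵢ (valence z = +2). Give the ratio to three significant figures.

6160

ln([out]/[in]) = E·z/(24.8) = 108.2 × 2 / 24.8 = 8.7258
[out]/[in] = e^(8.7258) = 6160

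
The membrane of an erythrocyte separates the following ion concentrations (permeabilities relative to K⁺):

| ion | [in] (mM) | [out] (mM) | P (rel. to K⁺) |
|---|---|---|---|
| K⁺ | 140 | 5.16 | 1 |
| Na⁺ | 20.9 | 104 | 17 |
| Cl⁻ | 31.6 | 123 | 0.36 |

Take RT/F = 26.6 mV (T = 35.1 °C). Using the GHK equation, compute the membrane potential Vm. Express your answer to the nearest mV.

Vm = 26.6 · ln[(Σ P·[cation]ₒ + Σ P·[anion]ᵢ) / (Σ P·[cation]ᵢ + Σ P·[anion]ₒ)]
Numerator = 1×5.16 + 17×104 + 0.36×31.6 = 1785
Denominator = 1×140 + 17×20.9 + 0.36×123 = 539.6
Vm = 26.6 · ln(3.3073) = 26.6 × (1.1961) = 31.82 mV

32 mV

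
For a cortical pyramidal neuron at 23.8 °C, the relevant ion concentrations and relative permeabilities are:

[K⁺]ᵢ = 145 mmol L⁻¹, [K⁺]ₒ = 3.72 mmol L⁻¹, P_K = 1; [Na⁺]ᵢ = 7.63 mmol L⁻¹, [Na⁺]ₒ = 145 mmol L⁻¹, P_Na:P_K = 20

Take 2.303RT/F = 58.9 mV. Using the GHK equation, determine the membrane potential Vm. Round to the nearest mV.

Vm = 58.9 · log₁₀[(Σ P·[cation]ₒ + Σ P·[anion]ᵢ) / (Σ P·[cation]ᵢ + Σ P·[anion]ₒ)]
Numerator = 1×3.72 + 20×145 = 2904
Denominator = 1×145 + 20×7.63 = 297.6
Vm = 58.9 · log₁₀(9.7571) = 58.9 × (0.9893) = 58.27 mV

58 mV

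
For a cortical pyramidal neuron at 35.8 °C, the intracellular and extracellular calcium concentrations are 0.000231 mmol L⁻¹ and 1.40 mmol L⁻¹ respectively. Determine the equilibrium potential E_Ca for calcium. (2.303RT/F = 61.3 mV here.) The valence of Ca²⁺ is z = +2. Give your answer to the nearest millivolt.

E = (61.3/z) · log₁₀([Ca²⁺]_out/[Ca²⁺]_in) with z = +2.
= (61.3/2) · log₁₀(1.40/0.000231) = 30.65 · log₁₀(6061)
= 30.65 · (3.7825) = 115.93 mV

116 mV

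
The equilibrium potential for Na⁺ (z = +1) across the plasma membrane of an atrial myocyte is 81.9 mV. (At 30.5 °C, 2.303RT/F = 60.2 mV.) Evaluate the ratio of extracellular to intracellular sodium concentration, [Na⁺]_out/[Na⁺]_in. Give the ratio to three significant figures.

log₁₀([out]/[in]) = E·z/(60.2) = 81.9 × 1 / 60.2 = 1.3605
[out]/[in] = 10^(1.3605) = 22.93

22.9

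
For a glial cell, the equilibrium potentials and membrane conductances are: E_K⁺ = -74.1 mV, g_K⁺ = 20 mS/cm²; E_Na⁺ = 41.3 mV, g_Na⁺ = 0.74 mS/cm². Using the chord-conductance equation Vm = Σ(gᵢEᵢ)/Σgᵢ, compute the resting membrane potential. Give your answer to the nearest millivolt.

Σ gᵢEᵢ = 20·(-74.1) + 0.74·(41.3) = -1451.44
Σ gᵢ = 20 + 0.74 = 20.74
Vm = -1451.44 / 20.74 = -69.98 mV

-70 mV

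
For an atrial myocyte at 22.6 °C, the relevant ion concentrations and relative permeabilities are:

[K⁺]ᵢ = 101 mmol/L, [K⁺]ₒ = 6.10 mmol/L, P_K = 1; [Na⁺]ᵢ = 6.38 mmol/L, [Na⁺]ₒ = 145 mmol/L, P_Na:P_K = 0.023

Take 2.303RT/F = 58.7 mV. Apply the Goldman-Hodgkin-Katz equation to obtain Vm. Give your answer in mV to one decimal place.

-60.5 mV

Vm = 58.7 · log₁₀[(Σ P·[cation]ₒ + Σ P·[anion]ᵢ) / (Σ P·[cation]ᵢ + Σ P·[anion]ₒ)]
Numerator = 1×6.10 + 0.023×145 = 9.435
Denominator = 1×101 + 0.023×6.38 = 101.1
Vm = 58.7 · log₁₀(0.09328) = 58.7 × (-1.0302) = -60.47 mV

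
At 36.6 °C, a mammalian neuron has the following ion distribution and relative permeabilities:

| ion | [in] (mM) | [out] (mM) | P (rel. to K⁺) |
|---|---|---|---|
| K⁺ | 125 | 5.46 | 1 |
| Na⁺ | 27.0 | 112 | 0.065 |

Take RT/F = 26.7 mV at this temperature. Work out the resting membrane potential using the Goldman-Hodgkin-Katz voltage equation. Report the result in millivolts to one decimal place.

Vm = 26.7 · ln[(Σ P·[cation]ₒ + Σ P·[anion]ᵢ) / (Σ P·[cation]ᵢ + Σ P·[anion]ₒ)]
Numerator = 1×5.46 + 0.065×112 = 12.74
Denominator = 1×125 + 0.065×27.0 = 126.8
Vm = 26.7 · ln(0.10051) = 26.7 × (-2.2975) = -61.34 mV

-61.3 mV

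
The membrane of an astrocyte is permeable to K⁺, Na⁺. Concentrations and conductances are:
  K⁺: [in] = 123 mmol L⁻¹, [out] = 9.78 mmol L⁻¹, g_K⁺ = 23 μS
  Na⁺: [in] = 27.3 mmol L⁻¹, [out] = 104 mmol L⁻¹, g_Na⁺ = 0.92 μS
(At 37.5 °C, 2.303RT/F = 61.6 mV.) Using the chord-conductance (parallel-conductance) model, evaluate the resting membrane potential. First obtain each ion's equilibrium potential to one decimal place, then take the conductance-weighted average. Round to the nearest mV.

E_K⁺ = (61.6/1)·log₁₀(9.78/123) = -67.7 mV
E_Na⁺ = (61.6/1)·log₁₀(104/27.3) = 35.8 mV
Vm = (Σ gᵢEᵢ)/(Σ gᵢ) = (23·-67.7 + 0.92·35.8) / (23 + 0.92)
= -1524.16 / 23.92 = -63.72 mV

-64 mV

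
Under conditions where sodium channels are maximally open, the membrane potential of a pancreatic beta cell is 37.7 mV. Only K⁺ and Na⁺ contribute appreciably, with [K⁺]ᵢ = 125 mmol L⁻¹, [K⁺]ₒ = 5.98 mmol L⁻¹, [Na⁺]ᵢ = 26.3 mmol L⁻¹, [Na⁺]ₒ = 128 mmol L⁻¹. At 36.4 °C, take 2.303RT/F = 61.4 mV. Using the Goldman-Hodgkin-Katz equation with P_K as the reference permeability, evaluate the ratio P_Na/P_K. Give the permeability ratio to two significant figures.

Let α = P_Na/P_K. GHK: Vm = 61.4·log₁₀[(Kₒ + α·Naₒ)/(Kᵢ + α·Naᵢ)].
10^(Vm/61.4) = 10^(37.7/61.4) = 4.1116
So 4.1116·(Kᵢ + α·Naᵢ) = Kₒ + α·Naₒ → α = (4.1116·125.0 − 5.98) / (128.0 − 4.1116·26.3)
α = (513.9 − 5.98) / (128.0 − 108.1) = 508/19.87 = 25.57

26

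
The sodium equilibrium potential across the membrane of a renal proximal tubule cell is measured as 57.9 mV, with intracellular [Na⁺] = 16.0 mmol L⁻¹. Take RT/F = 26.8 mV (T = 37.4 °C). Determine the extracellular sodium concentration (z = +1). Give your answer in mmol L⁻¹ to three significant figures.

Nernst: E = (26.8/1) · ln([out]/[in]), so ln([out]/[in]) = 57.9 × 1 / 26.8 = 2.1604.
[out]/[in] = e^(2.1604) = 8.675.
[out] = 8.675 × 16.0 = 138.8 mmol L⁻¹.

139 mmol L⁻¹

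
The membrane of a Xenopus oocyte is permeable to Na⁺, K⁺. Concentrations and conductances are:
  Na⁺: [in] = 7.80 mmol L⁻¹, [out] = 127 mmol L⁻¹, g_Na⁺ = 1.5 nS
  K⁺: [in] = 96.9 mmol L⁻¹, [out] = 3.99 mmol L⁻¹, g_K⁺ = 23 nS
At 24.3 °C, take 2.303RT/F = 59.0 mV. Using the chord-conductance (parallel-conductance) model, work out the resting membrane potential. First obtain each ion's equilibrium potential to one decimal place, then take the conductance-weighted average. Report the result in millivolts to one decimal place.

E_Na⁺ = (59.0/1)·log₁₀(127/7.80) = 71.5 mV
E_K⁺ = (59.0/1)·log₁₀(3.99/96.9) = -81.7 mV
Vm = (Σ gᵢEᵢ)/(Σ gᵢ) = (1.5·71.5 + 23·-81.7) / (1.5 + 23)
= -1771.85 / 24.5 = -72.32 mV

-72.3 mV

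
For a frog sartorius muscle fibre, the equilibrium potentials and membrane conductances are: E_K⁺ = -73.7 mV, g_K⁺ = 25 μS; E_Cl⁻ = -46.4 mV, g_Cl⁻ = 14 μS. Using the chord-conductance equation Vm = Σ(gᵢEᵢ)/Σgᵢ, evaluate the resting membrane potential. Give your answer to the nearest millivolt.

Σ gᵢEᵢ = 25·(-73.7) + 14·(-46.4) = -2492.10
Σ gᵢ = 25 + 14 = 39
Vm = -2492.10 / 39 = -63.90 mV

-64 mV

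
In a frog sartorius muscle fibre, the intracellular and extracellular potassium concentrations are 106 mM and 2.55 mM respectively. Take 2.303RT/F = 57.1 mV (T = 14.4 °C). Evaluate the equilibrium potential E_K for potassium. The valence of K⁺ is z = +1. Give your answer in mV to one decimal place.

-92.4 mV

E = (57.1/z) · log₁₀([K⁺]_out/[K⁺]_in) with z = +1.
= (57.1/1) · log₁₀(2.55/106) = 57.10 · log₁₀(0.02406)
= 57.10 · (-1.6188) = -92.43 mV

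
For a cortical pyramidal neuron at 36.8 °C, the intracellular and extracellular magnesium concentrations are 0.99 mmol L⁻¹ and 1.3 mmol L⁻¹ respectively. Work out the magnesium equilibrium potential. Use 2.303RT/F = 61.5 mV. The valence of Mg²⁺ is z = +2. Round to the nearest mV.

4 mV

E = (61.5/z) · log₁₀([Mg²⁺]_out/[Mg²⁺]_in) with z = +2.
= (61.5/2) · log₁₀(1.3/0.99) = 30.75 · log₁₀(1.313)
= 30.75 · (0.1183) = 3.64 mV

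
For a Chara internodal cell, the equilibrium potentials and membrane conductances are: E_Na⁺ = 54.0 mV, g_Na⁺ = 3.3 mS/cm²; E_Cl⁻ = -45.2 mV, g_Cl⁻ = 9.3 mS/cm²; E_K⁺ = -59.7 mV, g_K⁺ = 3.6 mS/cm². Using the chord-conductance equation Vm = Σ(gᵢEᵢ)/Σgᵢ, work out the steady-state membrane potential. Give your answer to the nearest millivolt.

Σ gᵢEᵢ = 3.3·(54.0) + 9.3·(-45.2) + 3.6·(-59.7) = -457.08
Σ gᵢ = 3.3 + 9.3 + 3.6 = 16.2
Vm = -457.08 / 16.2 = -28.21 mV

-28 mV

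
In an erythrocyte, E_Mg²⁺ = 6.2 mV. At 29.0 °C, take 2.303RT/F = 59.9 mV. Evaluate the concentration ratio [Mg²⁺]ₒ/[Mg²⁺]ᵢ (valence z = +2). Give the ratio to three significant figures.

log₁₀([out]/[in]) = E·z/(59.9) = 6.2 × 2 / 59.9 = 0.2070
[out]/[in] = 10^(0.2070) = 1.611

1.61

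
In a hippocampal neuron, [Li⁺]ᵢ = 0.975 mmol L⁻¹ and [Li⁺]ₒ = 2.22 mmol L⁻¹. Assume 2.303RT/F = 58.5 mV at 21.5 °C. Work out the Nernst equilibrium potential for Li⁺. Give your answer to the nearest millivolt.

E = (58.5/z) · log₁₀([Li⁺]_out/[Li⁺]_in) with z = +1.
= (58.5/1) · log₁₀(2.22/0.975) = 58.50 · log₁₀(2.277)
= 58.50 · (0.3573) = 20.90 mV

21 mV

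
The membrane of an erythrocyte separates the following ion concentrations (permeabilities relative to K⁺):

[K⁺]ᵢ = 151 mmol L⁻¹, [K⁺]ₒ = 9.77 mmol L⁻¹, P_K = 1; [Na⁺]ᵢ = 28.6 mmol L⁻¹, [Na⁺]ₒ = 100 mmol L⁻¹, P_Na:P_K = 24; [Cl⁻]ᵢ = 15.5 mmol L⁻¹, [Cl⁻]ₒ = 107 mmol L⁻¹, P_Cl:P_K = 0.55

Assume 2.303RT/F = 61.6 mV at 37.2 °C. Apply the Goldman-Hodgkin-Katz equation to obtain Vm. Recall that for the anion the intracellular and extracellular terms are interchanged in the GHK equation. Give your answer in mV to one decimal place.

Vm = 61.6 · log₁₀[(Σ P·[cation]ₒ + Σ P·[anion]ᵢ) / (Σ P·[cation]ᵢ + Σ P·[anion]ₒ)]
Numerator = 1×9.77 + 24×100 + 0.55×15.5 = 2418
Denominator = 1×151 + 24×28.6 + 0.55×107 = 896.3
Vm = 61.6 · log₁₀(2.6982) = 61.6 × (0.4311) = 26.55 mV

26.6 mV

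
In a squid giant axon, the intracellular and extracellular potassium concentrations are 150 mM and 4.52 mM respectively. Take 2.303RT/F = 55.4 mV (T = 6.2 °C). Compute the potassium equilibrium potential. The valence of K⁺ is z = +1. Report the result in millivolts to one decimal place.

-84.3 mV

E = (55.4/z) · log₁₀([K⁺]_out/[K⁺]_in) with z = +1.
= (55.4/1) · log₁₀(4.52/150) = 55.40 · log₁₀(0.03013)
= 55.40 · (-1.5210) = -84.26 mV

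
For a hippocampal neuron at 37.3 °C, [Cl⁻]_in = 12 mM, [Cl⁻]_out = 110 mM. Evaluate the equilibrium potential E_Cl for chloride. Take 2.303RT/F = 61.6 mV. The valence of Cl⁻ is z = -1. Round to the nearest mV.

E = (61.6/z) · log₁₀([Cl⁻]_out/[Cl⁻]_in) with z = -1.
For an anion, dividing by z = -1 reverses the sign.
= (61.6/-1) · log₁₀(110/12) = -61.60 · log₁₀(9.167)
= -61.60 · (0.9622) = -59.27 mV

-59 mV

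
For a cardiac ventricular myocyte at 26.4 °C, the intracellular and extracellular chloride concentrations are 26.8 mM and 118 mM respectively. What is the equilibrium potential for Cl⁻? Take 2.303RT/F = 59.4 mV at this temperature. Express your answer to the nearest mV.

E = (59.4/z) · log₁₀([Cl⁻]_out/[Cl⁻]_in) with z = -1.
For an anion, dividing by z = -1 reverses the sign.
= (59.4/-1) · log₁₀(118/26.8) = -59.40 · log₁₀(4.403)
= -59.40 · (0.6437) = -38.24 mV

-38 mV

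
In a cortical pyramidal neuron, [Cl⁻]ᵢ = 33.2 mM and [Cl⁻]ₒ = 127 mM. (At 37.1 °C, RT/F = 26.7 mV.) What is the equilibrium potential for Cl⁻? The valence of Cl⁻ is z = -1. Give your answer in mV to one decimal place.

-35.8 mV

E = (26.7/z) · ln([Cl⁻]_out/[Cl⁻]_in) with z = -1.
For an anion, dividing by z = -1 reverses the sign.
= (26.7/-1) · ln(127/33.2) = -26.70 · ln(3.825)
= -26.70 · (1.3416) = -35.82 mV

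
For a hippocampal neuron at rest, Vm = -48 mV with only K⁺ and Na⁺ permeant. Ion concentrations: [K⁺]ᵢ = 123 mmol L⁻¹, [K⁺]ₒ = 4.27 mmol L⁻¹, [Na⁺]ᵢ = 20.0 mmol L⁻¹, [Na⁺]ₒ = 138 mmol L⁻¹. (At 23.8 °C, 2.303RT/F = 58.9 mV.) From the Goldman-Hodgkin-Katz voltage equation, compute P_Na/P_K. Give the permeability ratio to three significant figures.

Let α = P_Na/P_K. GHK: Vm = 58.9·log₁₀[(Kₒ + α·Naₒ)/(Kᵢ + α·Naᵢ)].
10^(Vm/58.9) = 10^(-48.0/58.9) = 0.15313
So 0.15313·(Kᵢ + α·Naᵢ) = Kₒ + α·Naₒ → α = (0.15313·123.0 − 4.27) / (138.0 − 0.15313·20.0)
α = (18.83 − 4.27) / (138.0 − 3.063) = 14.56/134.9 = 0.1079

0.108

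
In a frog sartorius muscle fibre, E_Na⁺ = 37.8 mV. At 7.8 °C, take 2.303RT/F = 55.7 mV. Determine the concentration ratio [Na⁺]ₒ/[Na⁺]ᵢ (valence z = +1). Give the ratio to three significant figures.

4.77

log₁₀([out]/[in]) = E·z/(55.7) = 37.8 × 1 / 55.7 = 0.6786
[out]/[in] = 10^(0.6786) = 4.771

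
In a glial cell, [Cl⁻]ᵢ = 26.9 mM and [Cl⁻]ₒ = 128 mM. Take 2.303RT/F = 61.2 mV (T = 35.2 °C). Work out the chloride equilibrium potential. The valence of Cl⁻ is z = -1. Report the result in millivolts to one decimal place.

-41.5 mV

E = (61.2/z) · log₁₀([Cl⁻]_out/[Cl⁻]_in) with z = -1.
For an anion, dividing by z = -1 reverses the sign.
= (61.2/-1) · log₁₀(128/26.9) = -61.20 · log₁₀(4.758)
= -61.20 · (0.6775) = -41.46 mV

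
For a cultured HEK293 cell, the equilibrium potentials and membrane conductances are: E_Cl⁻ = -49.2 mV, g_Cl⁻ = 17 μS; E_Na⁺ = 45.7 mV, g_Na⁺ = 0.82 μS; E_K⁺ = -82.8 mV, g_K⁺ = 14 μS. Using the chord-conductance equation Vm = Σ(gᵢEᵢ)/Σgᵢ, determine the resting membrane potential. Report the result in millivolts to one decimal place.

-61.5 mV

Σ gᵢEᵢ = 17·(-49.2) + 0.82·(45.7) + 14·(-82.8) = -1958.13
Σ gᵢ = 17 + 0.82 + 14 = 31.82
Vm = -1958.13 / 31.82 = -61.54 mV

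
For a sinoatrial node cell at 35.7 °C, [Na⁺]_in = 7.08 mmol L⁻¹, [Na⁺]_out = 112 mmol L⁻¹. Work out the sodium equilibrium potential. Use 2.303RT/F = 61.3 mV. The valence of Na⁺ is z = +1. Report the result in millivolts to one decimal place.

E = (61.3/z) · log₁₀([Na⁺]_out/[Na⁺]_in) with z = +1.
= (61.3/1) · log₁₀(112/7.08) = 61.30 · log₁₀(15.82)
= 61.30 · (1.1992) = 73.51 mV

73.5 mV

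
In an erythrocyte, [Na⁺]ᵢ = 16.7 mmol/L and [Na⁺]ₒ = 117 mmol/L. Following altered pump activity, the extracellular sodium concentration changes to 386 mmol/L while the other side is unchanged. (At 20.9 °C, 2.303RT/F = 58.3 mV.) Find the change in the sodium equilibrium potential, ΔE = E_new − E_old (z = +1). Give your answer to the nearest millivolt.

E_old = (58.3/1)·log₁₀(117/16.7) = 49.29 mV
E_new = (58.3/1)·log₁₀(386/16.7) = 79.51 mV
ΔE = 79.51 − (49.29) = 30.22 mV

30 mV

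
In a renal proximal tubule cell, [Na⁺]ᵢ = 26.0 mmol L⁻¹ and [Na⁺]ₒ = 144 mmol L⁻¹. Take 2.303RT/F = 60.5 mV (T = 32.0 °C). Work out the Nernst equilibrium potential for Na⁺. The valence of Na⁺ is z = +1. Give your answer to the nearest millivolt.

45 mV

E = (60.5/z) · log₁₀([Na⁺]_out/[Na⁺]_in) with z = +1.
= (60.5/1) · log₁₀(144/26.0) = 60.50 · log₁₀(5.538)
= 60.50 · (0.7434) = 44.98 mV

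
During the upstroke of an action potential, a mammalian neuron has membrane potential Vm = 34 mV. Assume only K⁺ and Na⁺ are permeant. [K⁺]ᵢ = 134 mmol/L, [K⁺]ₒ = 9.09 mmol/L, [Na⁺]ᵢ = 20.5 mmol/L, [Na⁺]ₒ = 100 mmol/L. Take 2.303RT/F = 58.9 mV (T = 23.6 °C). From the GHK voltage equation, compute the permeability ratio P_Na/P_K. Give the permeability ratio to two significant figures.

22

Let α = P_Na/P_K. GHK: Vm = 58.9·log₁₀[(Kₒ + α·Naₒ)/(Kᵢ + α·Naᵢ)].
10^(Vm/58.9) = 10^(34.0/58.9) = 3.7779
So 3.7779·(Kᵢ + α·Naᵢ) = Kₒ + α·Naₒ → α = (3.7779·134.0 − 9.09) / (100.0 − 3.7779·20.5)
α = (506.2 − 9.09) / (100.0 − 77.45) = 497.1/22.55 = 22.04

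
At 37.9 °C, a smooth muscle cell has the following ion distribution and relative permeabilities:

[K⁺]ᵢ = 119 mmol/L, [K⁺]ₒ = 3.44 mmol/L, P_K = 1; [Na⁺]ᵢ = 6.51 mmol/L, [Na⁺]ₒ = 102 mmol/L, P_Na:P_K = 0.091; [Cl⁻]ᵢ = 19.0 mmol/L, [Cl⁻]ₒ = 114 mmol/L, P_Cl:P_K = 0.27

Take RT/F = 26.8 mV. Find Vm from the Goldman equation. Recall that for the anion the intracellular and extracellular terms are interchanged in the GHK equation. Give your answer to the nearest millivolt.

-57 mV

Vm = 26.8 · ln[(Σ P·[cation]ₒ + Σ P·[anion]ᵢ) / (Σ P·[cation]ᵢ + Σ P·[anion]ₒ)]
Numerator = 1×3.44 + 0.091×102 + 0.27×19.0 = 17.85
Denominator = 1×119 + 0.091×6.51 + 0.27×114 = 150.4
Vm = 26.8 · ln(0.11872) = 26.8 × (-2.1310) = -57.11 mV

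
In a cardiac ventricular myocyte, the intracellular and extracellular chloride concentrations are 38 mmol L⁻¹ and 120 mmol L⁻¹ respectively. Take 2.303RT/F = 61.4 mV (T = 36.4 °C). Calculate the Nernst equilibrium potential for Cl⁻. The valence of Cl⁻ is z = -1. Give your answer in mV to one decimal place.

E = (61.4/z) · log₁₀([Cl⁻]_out/[Cl⁻]_in) with z = -1.
For an anion, dividing by z = -1 reverses the sign.
= (61.4/-1) · log₁₀(120/38) = -61.40 · log₁₀(3.158)
= -61.40 · (0.4994) = -30.66 mV

-30.7 mV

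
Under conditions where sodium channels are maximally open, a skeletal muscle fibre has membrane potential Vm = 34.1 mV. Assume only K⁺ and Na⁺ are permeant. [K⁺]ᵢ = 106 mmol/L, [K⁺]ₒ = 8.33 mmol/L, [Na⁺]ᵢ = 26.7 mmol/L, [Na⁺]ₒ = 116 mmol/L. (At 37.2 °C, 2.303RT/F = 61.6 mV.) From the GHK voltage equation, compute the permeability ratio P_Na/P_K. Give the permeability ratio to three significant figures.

18.1

Let α = P_Na/P_K. GHK: Vm = 61.6·log₁₀[(Kₒ + α·Naₒ)/(Kᵢ + α·Naᵢ)].
10^(Vm/61.6) = 10^(34.1/61.6) = 3.5774
So 3.5774·(Kᵢ + α·Naᵢ) = Kₒ + α·Naₒ → α = (3.5774·106.0 − 8.33) / (116.0 − 3.5774·26.7)
α = (379.2 − 8.33) / (116.0 − 95.52) = 370.9/20.48 = 18.11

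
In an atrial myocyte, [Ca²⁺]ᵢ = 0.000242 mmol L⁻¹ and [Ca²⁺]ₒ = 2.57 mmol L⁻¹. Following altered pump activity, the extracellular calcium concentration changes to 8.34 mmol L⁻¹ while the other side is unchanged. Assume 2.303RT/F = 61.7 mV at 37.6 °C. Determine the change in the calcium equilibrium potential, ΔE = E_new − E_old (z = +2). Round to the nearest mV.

16 mV

E_old = (61.7/2)·log₁₀(2.57/0.000242) = 124.21 mV
E_new = (61.7/2)·log₁₀(8.34/0.000242) = 139.98 mV
ΔE = 139.98 − (124.21) = 15.77 mV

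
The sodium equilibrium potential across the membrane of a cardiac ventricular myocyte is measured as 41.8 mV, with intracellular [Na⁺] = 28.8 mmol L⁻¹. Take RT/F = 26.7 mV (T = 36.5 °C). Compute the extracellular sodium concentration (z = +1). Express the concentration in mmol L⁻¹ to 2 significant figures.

140 mmol L⁻¹

Nernst: E = (26.7/1) · ln([out]/[in]), so ln([out]/[in]) = 41.8 × 1 / 26.7 = 1.5655.
[out]/[in] = e^(1.5655) = 4.785.
[out] = 4.785 × 28.8 = 137.8 mmol L⁻¹.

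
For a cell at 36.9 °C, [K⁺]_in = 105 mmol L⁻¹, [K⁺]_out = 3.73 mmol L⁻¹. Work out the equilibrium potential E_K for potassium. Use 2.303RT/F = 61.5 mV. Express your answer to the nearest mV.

-89 mV

E = (61.5/z) · log₁₀([K⁺]_out/[K⁺]_in) with z = +1.
= (61.5/1) · log₁₀(3.73/105) = 61.50 · log₁₀(0.03552)
= 61.50 · (-1.4495) = -89.14 mV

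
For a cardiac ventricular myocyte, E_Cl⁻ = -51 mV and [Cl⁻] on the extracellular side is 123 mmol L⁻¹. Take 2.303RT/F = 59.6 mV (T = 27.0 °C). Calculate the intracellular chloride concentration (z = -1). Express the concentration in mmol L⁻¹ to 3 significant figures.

17.1 mmol L⁻¹

Nernst: E = (59.6/-1) · log₁₀([out]/[in]), so log₁₀([out]/[in]) = -51.0 × -1 / 59.6 = 0.8557.
[out]/[in] = 10^(0.8557) = 7.173.
[in] = 123 / 7.173 = 17.15 mmol L⁻¹.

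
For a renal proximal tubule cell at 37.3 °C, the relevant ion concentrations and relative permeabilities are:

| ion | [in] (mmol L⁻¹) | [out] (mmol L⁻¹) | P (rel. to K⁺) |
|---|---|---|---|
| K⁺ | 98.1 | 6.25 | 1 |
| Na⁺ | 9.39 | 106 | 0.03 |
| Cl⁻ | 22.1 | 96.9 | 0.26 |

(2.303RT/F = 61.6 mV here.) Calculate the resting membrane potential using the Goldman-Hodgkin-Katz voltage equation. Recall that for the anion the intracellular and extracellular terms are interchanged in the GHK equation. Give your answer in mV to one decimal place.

Vm = 61.6 · log₁₀[(Σ P·[cation]ₒ + Σ P·[anion]ᵢ) / (Σ P·[cation]ᵢ + Σ P·[anion]ₒ)]
Numerator = 1×6.25 + 0.03×106 + 0.26×22.1 = 15.18
Denominator = 1×98.1 + 0.03×9.39 + 0.26×96.9 = 123.6
Vm = 61.6 · log₁₀(0.12281) = 61.6 × (-0.9108) = -56.10 mV

-56.1 mV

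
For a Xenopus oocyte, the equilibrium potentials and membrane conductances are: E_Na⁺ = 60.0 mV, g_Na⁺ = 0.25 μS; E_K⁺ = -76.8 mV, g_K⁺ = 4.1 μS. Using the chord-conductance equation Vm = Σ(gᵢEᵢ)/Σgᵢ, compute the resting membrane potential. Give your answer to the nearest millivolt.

-69 mV

Σ gᵢEᵢ = 0.25·(60.0) + 4.1·(-76.8) = -299.88
Σ gᵢ = 0.25 + 4.1 = 4.35
Vm = -299.88 / 4.35 = -68.94 mV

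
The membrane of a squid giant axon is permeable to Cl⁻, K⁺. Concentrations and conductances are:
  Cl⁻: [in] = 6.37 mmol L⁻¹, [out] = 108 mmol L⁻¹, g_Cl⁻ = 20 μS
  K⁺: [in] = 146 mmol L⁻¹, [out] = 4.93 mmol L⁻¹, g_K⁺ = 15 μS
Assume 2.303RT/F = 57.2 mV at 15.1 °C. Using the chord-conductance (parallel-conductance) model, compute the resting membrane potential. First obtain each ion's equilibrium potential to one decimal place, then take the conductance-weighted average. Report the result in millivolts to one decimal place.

-76.3 mV

E_Cl⁻ = (57.2/-1)·log₁₀(108/6.37) = -70.3 mV
E_K⁺ = (57.2/1)·log₁₀(4.93/146) = -84.2 mV
Vm = (Σ gᵢEᵢ)/(Σ gᵢ) = (20·-70.3 + 15·-84.2) / (20 + 15)
= -2669.00 / 35 = -76.26 mV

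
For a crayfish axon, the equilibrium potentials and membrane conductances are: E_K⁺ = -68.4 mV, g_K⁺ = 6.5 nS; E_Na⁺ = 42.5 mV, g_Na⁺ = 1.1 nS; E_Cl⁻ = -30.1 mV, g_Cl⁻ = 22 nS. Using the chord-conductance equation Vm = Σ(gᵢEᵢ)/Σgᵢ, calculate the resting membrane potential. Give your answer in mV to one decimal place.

-35.8 mV

Σ gᵢEᵢ = 6.5·(-68.4) + 1.1·(42.5) + 22·(-30.1) = -1060.05
Σ gᵢ = 6.5 + 1.1 + 22 = 29.6
Vm = -1060.05 / 29.6 = -35.81 mV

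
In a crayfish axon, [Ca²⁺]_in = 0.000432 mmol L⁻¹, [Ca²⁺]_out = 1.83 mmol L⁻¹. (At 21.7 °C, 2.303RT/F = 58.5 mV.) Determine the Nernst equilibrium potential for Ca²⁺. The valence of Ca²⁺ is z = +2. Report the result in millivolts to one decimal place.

106.1 mV

E = (58.5/z) · log₁₀([Ca²⁺]_out/[Ca²⁺]_in) with z = +2.
= (58.5/2) · log₁₀(1.83/0.000432) = 29.25 · log₁₀(4236)
= 29.25 · (3.6270) = 106.09 mV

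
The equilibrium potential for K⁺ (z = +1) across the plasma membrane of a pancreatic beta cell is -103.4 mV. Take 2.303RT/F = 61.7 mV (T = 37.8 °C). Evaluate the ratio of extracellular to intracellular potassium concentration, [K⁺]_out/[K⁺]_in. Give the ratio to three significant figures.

0.0211

log₁₀([out]/[in]) = E·z/(61.7) = -103.4 × 1 / 61.7 = -1.6759
[out]/[in] = 10^(-1.6759) = 0.02109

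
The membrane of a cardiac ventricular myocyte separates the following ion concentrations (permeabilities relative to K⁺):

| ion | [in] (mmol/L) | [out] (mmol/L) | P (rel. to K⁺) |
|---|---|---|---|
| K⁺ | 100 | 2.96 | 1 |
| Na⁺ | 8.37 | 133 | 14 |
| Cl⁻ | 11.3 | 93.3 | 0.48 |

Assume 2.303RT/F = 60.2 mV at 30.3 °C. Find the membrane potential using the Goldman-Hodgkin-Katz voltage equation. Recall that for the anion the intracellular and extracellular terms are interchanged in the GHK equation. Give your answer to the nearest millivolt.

Vm = 60.2 · log₁₀[(Σ P·[cation]ₒ + Σ P·[anion]ᵢ) / (Σ P·[cation]ᵢ + Σ P·[anion]ₒ)]
Numerator = 1×2.96 + 14×133 + 0.48×11.3 = 1870
Denominator = 1×100 + 14×8.37 + 0.48×93.3 = 262
Vm = 60.2 · log₁₀(7.1399) = 60.2 × (0.8537) = 51.39 mV

51 mV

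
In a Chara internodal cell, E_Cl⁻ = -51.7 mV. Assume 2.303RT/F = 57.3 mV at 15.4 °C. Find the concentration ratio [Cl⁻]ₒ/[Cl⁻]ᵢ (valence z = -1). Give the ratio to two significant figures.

log₁₀([out]/[in]) = E·z/(57.3) = -51.7 × -1 / 57.3 = 0.9023
[out]/[in] = 10^(0.9023) = 7.985

8.0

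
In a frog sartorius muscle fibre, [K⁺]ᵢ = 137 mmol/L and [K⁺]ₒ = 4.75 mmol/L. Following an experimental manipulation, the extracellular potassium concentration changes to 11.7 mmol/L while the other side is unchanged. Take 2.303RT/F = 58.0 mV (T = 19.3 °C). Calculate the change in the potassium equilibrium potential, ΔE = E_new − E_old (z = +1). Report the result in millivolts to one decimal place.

22.7 mV

E_old = (58.0/1)·log₁₀(4.75/137) = -84.68 mV
E_new = (58.0/1)·log₁₀(11.7/137) = -61.98 mV
ΔE = -61.98 − (-84.68) = 22.71 mV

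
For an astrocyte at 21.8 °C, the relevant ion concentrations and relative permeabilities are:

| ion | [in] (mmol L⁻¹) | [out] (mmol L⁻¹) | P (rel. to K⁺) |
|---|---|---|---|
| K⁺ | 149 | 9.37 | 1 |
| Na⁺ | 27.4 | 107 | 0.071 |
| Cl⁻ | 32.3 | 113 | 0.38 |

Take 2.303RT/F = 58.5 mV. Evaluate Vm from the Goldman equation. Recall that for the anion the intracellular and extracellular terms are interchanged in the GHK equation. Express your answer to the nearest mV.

-48 mV

Vm = 58.5 · log₁₀[(Σ P·[cation]ₒ + Σ P·[anion]ᵢ) / (Σ P·[cation]ᵢ + Σ P·[anion]ₒ)]
Numerator = 1×9.37 + 0.071×107 + 0.38×32.3 = 29.24
Denominator = 1×149 + 0.071×27.4 + 0.38×113 = 193.9
Vm = 58.5 · log₁₀(0.15082) = 58.5 × (-0.8216) = -48.06 mV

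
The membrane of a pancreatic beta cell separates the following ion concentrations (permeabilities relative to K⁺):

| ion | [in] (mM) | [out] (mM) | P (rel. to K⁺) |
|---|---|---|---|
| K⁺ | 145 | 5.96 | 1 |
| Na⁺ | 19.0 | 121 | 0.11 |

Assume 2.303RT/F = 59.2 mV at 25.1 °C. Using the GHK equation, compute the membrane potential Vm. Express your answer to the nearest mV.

Vm = 59.2 · log₁₀[(Σ P·[cation]ₒ + Σ P·[anion]ᵢ) / (Σ P·[cation]ᵢ + Σ P·[anion]ₒ)]
Numerator = 1×5.96 + 0.11×121 = 19.27
Denominator = 1×145 + 0.11×19.0 = 147.1
Vm = 59.2 · log₁₀(0.13101) = 59.2 × (-0.8827) = -52.26 mV

-52 mV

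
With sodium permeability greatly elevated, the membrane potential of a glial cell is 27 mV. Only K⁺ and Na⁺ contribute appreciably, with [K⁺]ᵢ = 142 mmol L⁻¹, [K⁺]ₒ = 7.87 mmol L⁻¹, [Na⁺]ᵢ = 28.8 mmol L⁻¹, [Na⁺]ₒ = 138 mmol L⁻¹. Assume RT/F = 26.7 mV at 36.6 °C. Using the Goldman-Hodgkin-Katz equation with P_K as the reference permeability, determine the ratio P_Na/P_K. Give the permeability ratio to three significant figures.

Let α = P_Na/P_K. GHK: Vm = 26.7·ln[(Kₒ + α·Naₒ)/(Kᵢ + α·Naᵢ)].
e^(Vm/26.7) = e^(27.0/26.7) = 2.749
So 2.749·(Kᵢ + α·Naᵢ) = Kₒ + α·Naₒ → α = (2.749·142.0 − 7.87) / (138.0 − 2.749·28.8)
α = (390.4 − 7.87) / (138.0 − 79.17) = 382.5/58.83 = 6.502

6.50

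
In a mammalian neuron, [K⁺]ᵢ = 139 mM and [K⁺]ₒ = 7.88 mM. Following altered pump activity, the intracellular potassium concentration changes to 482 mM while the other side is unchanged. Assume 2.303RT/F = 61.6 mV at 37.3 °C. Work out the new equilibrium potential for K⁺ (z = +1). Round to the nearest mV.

After the shift: [K⁺]_out = 7.88, [K⁺]_in = 482 mM.
E_new = (61.6/1)·log₁₀(7.88/482) = 61.60 · (-1.7865) = -110.05 mV

-110 mV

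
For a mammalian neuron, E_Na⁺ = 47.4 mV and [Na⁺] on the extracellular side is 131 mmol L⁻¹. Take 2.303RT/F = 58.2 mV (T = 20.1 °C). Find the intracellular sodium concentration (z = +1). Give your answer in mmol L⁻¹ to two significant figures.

20 mmol L⁻¹

Nernst: E = (58.2/1) · log₁₀([out]/[in]), so log₁₀([out]/[in]) = 47.4 × 1 / 58.2 = 0.8144.
[out]/[in] = 10^(0.8144) = 6.523.
[in] = 131 / 6.523 = 20.08 mmol L⁻¹.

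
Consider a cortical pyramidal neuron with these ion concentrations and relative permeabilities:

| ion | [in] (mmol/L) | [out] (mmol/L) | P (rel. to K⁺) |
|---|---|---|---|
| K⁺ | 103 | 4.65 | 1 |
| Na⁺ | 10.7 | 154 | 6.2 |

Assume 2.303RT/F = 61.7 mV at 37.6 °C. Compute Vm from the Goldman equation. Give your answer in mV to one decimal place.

Vm = 61.7 · log₁₀[(Σ P·[cation]ₒ + Σ P·[anion]ᵢ) / (Σ P·[cation]ᵢ + Σ P·[anion]ₒ)]
Numerator = 1×4.65 + 6.2×154 = 959.5
Denominator = 1×103 + 6.2×10.7 = 169.3
Vm = 61.7 · log₁₀(5.6658) = 61.7 × (0.7533) = 46.48 mV

46.5 mV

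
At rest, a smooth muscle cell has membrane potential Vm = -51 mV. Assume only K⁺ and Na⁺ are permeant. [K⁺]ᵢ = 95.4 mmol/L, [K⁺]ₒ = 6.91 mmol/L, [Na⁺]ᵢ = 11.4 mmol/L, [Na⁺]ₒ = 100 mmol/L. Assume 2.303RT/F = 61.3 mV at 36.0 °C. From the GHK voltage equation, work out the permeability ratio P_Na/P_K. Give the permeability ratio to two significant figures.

0.073

Let α = P_Na/P_K. GHK: Vm = 61.3·log₁₀[(Kₒ + α·Naₒ)/(Kᵢ + α·Naᵢ)].
10^(Vm/61.3) = 10^(-51.0/61.3) = 0.14724
So 0.14724·(Kᵢ + α·Naᵢ) = Kₒ + α·Naₒ → α = (0.14724·95.4 − 6.91) / (100.0 − 0.14724·11.4)
α = (14.05 − 6.91) / (100.0 − 1.679) = 7.137/98.32 = 0.07259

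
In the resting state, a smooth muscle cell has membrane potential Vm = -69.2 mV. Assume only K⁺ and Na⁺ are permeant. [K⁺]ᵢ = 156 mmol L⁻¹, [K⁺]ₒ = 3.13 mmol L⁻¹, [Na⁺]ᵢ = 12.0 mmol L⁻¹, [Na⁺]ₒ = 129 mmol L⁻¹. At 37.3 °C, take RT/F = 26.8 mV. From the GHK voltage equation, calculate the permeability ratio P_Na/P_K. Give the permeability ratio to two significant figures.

0.068

Let α = P_Na/P_K. GHK: Vm = 26.8·ln[(Kₒ + α·Naₒ)/(Kᵢ + α·Naᵢ)].
e^(Vm/26.8) = e^(-69.2/26.8) = 0.075616
So 0.075616·(Kᵢ + α·Naᵢ) = Kₒ + α·Naₒ → α = (0.075616·156.0 − 3.13) / (129.0 − 0.075616·12.0)
α = (11.8 − 3.13) / (129.0 − 0.9074) = 8.666/128.1 = 0.06765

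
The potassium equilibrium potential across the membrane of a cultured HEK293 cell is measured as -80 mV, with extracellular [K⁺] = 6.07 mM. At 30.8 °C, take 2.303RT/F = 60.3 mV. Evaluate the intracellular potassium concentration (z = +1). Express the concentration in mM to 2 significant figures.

130 mM

Nernst: E = (60.3/1) · log₁₀([out]/[in]), so log₁₀([out]/[in]) = -80.0 × 1 / 60.3 = -1.3267.
[out]/[in] = 10^(-1.3267) = 0.04713.
[in] = 6.07 / 0.04713 = 128.8 mM.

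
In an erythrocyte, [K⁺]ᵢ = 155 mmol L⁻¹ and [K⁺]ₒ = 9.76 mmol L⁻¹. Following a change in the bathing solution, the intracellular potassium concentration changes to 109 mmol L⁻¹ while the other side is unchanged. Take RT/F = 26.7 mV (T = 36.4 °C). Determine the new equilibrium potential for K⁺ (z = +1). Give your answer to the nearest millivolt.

-64 mV

After the shift: [K⁺]_out = 9.76, [K⁺]_in = 109 mmol L⁻¹.
E_new = (26.7/1)·ln(9.76/109) = 26.70 · (-2.4131) = -64.43 mV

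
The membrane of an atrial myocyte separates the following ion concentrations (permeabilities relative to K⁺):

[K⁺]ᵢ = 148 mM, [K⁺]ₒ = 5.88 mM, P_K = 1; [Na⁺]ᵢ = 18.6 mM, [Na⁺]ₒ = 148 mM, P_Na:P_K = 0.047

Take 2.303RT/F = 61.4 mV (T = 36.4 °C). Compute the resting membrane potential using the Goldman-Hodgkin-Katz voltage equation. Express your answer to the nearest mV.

-65 mV

Vm = 61.4 · log₁₀[(Σ P·[cation]ₒ + Σ P·[anion]ᵢ) / (Σ P·[cation]ᵢ + Σ P·[anion]ₒ)]
Numerator = 1×5.88 + 0.047×148 = 12.84
Denominator = 1×148 + 0.047×18.6 = 148.9
Vm = 61.4 · log₁₀(0.08622) = 61.4 × (-1.0644) = -65.35 mV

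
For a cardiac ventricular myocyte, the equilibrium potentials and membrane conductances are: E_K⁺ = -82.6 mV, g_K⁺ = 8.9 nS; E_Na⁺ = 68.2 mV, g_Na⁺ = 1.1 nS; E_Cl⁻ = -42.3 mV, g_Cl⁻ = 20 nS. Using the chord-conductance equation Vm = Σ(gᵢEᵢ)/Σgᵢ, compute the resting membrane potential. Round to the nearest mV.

Σ gᵢEᵢ = 8.9·(-82.6) + 1.1·(68.2) + 20·(-42.3) = -1506.12
Σ gᵢ = 8.9 + 1.1 + 20 = 30
Vm = -1506.12 / 30 = -50.20 mV

-50 mV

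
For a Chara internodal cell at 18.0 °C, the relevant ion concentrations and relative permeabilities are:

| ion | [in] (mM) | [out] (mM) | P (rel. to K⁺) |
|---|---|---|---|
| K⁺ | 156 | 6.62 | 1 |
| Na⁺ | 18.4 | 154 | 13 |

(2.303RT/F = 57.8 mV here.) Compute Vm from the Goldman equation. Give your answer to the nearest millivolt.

Vm = 57.8 · log₁₀[(Σ P·[cation]ₒ + Σ P·[anion]ᵢ) / (Σ P·[cation]ᵢ + Σ P·[anion]ₒ)]
Numerator = 1×6.62 + 13×154 = 2009
Denominator = 1×156 + 13×18.4 = 395.2
Vm = 57.8 · log₁₀(5.0825) = 57.8 × (0.7061) = 40.81 mV

41 mV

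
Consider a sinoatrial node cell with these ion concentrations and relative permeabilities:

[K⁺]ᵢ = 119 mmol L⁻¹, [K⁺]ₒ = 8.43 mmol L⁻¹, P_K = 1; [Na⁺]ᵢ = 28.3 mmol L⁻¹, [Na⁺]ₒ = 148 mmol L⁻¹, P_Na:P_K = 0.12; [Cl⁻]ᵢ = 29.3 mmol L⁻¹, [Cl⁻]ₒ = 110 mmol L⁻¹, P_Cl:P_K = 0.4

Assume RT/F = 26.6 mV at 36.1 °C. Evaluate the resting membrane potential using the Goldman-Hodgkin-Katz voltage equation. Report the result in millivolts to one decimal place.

Vm = 26.6 · ln[(Σ P·[cation]ₒ + Σ P·[anion]ᵢ) / (Σ P·[cation]ᵢ + Σ P·[anion]ₒ)]
Numerator = 1×8.43 + 0.12×148 + 0.4×29.3 = 37.91
Denominator = 1×119 + 0.12×28.3 + 0.4×110 = 166.4
Vm = 26.6 · ln(0.22783) = 26.6 × (-1.4792) = -39.35 mV

-39.3 mV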